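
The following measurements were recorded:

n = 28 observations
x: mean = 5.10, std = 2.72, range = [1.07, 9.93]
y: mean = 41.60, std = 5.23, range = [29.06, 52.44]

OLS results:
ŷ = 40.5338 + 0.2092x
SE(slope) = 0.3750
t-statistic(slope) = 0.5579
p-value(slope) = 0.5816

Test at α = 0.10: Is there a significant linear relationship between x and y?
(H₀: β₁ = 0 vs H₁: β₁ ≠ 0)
p-value = 0.5816 ≥ α = 0.10, so we fail to reject H₀. The relationship is not significant.

Hypothesis test for the slope coefficient:

H₀: β₁ = 0 (no linear relationship)
H₁: β₁ ≠ 0 (linear relationship exists)

Test statistic: t = β̂₁ / SE(β̂₁) = 0.2092 / 0.3750 = 0.5579

With df = 26, the two-sided p-value for |t| = 0.5579 is 0.5816.

Decision rule: reject H₀ if p-value < α.
p-value = 0.5816 ≥ α = 0.10 → fail to reject H₀.

Conclusion: the linear association between x and y is not significant at the 10% level.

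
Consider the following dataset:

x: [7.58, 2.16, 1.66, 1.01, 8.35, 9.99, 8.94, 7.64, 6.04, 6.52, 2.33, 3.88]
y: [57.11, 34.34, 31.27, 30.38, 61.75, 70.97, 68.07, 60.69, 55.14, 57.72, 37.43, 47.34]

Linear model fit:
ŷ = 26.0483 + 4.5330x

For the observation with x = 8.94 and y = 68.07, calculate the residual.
Residual = 1.4967

The residual is the difference between the actual value and the predicted value:

Residual = y - ŷ

Step 1: Calculate predicted value
ŷ = 26.0483 + 4.5330 × 8.94
ŷ = 66.5733

Step 2: Calculate residual
Residual = 68.07 - 66.5733
Residual = 1.4967

Sign check: y > ŷ, so the point is above the line and the fit underestimates here.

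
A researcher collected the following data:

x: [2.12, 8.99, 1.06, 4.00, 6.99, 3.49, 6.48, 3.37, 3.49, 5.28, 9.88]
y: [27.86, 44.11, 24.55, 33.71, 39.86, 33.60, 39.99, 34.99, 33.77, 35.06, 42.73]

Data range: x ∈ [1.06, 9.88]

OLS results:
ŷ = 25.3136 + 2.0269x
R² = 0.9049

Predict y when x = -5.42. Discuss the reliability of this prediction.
ŷ = 14.3278, but this is extrapolation (below the data range [1.06, 9.88]) and may be unreliable.

Prediction calculation:
ŷ = 25.3136 + 2.0269 × (-5.42)
ŷ = 14.3278

Reliability:
- Data range: x ∈ [1.06, 9.88]
- Prediction point: x = -5.42 is 6.48 units below the observed range → this is EXTRAPOLATION, not interpolation

Why that matters here:
- There are no observations near this x to validate the fitted line there
- Real relationships often flatten, saturate, or turn nonlinear at extremes
- R² describes fit only over the sampled x values; it says nothing about behaviour beyond them

The R² = 0.9049 only validates the fit within [1.06, 9.88]; treat ŷ = 14.3278 with caution.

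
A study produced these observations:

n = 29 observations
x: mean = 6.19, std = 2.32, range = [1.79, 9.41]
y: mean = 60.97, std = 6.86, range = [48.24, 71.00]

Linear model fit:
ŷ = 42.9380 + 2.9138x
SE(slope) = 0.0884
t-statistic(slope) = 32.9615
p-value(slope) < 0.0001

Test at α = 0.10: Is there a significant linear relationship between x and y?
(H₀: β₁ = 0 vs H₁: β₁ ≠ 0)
Since p-value < 0.0001 < α = 0.10, reject H₀ — the slope is significantly different from 0.

Hypothesis test for the slope coefficient:

H₀: β₁ = 0 (no linear relationship)
H₁: β₁ ≠ 0 (linear relationship exists)

Test statistic: t = β̂₁ / SE(β̂₁) = 2.9138 / 0.0884 = 32.9615

p < 0.0001: how often a slope estimate this far from 0 (in SE units) would arise by chance if β₁ were truly 0.

Decision rule: reject H₀ if p-value < α.
p-value < 0.0001 < α = 0.10 → reject H₀.

There is sufficient evidence at the 10% significance level to conclude that a linear relationship exists between x and y.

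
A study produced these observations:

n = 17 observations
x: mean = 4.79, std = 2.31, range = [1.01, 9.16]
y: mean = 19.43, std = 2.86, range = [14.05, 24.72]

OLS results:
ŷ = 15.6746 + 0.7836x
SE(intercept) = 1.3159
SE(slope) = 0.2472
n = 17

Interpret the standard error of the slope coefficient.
SE(β̂₁) = 0.2472 is the estimated standard deviation of the slope estimate across repeated samples; relative to β̂₁ = 0.7836 that is 31.5%, a moderately precise estimate.

SE(β̂₁) = s / √Sxx, where s is the residual standard deviation and Sxx = Σ(x − x̄)². It is the yardstick for how far β̂₁ = 0.7836 could plausibly be from the true slope.

Relative precision:
- SE / |β̂₁| = 0.2472 / 0.7836 = 31.5%
- Rule of thumb (under 20%: precise; 20% to under 50%: moderately precise; 50% or more: imprecise) → moderately precise

Rough 95% range (±2 SE): 0.7836 ± 0.4944 → (0.2892, 1.2780).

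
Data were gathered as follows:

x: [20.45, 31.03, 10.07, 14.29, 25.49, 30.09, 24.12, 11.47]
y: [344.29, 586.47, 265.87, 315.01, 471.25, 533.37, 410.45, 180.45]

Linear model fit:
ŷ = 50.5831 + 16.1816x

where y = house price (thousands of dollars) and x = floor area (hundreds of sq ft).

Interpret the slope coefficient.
On average, house price is about 16.1816 thousand dollars higher for every extra hundred sq ft of floor area.

The slope β₁ = 16.1816 gives the rate at which the fitted house price changes with floor area.

Interpretation:
- Floor area up by 1 hundred sq ft → predicted house price increases by 16.1816 thousand dollars
- The effect is assumed constant over the observed range of x (linearity)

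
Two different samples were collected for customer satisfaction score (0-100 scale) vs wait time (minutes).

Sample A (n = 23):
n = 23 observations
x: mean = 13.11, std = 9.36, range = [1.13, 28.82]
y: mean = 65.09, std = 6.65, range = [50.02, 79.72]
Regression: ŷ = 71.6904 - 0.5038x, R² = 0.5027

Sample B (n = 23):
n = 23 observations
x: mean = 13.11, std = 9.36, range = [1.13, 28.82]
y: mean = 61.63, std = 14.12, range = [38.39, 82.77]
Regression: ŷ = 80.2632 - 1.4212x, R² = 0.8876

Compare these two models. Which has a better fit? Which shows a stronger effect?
Model B has the better fit (R² = 0.8876 vs 0.5027). Model B shows the stronger effect (|β₁| = 1.4212 vs 0.5038).

Model Comparison:

Which explains more variance? (R²)
- Model A: R² = 0.5027 → 50.27% of variance in satisfaction score explained
- Model B: R² = 0.8876 → 88.76% of variance in satisfaction score explained
- 0.8876 > 0.5027 → Model B has the better fit

Which has the larger per-minute effect? (|β₁|)
- Model A: β₁ = -0.5038 → predicted satisfaction score falls 0.5038 points per additional minute of wait time
- Model B: β₁ = -1.4212 → predicted satisfaction score falls 1.4212 points per additional minute of wait time
- |-0.5038| < |-1.4212| → Model B shows the stronger marginal effect

Note: The two samples could reflect different populations, time periods, or measurement quality.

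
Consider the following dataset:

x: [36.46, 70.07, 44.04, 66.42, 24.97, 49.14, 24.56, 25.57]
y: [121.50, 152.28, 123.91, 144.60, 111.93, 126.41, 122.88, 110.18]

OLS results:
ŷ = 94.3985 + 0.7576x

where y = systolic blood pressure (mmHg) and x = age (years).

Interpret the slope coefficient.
On average, blood pressure is about 0.7576 mmHg higher for every extra year of age.

The slope coefficient β₁ = 0.7576 represents the marginal effect of age on blood pressure.

Interpretation:
- Age up by 1 year → predicted blood pressure increases by 0.7576 mmHg
- The effect is assumed constant over the observed range of x (linearity)
- The sign (+) gives the direction; the magnitude 0.7576 gives the size of the effect per year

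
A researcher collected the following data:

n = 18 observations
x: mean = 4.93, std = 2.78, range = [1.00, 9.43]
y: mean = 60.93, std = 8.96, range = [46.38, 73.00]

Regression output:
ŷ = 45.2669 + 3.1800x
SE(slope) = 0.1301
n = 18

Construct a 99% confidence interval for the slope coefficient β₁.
The 99% CI for β₁ is (2.8000, 3.5600)

Confidence interval for the slope:

The 99% CI for β₁ is: β̂₁ ± t*(α/2, n-2) × SE(β̂₁)

Step 1: Find critical t-value
- Confidence level = 0.99
- Degrees of freedom = n - 2 = 18 - 2 = 16
- t*(α/2, 16) = 2.9208

Step 2: Calculate margin of error
Margin = 2.9208 × 0.1301 = 0.3800

Step 3: Construct interval
CI = 3.1800 ± 0.3800
CI = (2.8000, 3.5600)

Interpretation: intervals built this way capture the true β₁ in 99% of repeated samples; here the plausible range for the per-unit effect of x on y is 2.8000 to 3.5600.
Both endpoints are positive, so the data support a genuinely positive slope at this confidence level.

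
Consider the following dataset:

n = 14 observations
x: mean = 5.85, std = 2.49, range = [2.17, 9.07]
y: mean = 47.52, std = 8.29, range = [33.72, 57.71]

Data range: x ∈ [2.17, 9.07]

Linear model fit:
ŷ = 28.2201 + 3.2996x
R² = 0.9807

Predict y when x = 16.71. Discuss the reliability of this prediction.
The equation gives ŷ = 83.3564; however x = 16.71 is 7.64 units above the observed range, so this extrapolated value should not be trusted.

Prediction calculation:
ŷ = 28.2201 + 3.2996 × 16.71
ŷ = 83.3564

Reliability:
- Data range: x ∈ [2.17, 9.07]
- Prediction point: x = 16.71 is 7.64 units above the observed range → this is EXTRAPOLATION, not interpolation

Why that matters here:
- R² describes fit only over the sampled x values; it says nothing about behaviour beyond them
- The standard error of prediction grows with (x − x̄)², and x = 16.71 is far from x̄ = 5.85

A defensible statement: 'if the linear trend continued to x = 16.71, y would be about 83.3564' — the premise is untested.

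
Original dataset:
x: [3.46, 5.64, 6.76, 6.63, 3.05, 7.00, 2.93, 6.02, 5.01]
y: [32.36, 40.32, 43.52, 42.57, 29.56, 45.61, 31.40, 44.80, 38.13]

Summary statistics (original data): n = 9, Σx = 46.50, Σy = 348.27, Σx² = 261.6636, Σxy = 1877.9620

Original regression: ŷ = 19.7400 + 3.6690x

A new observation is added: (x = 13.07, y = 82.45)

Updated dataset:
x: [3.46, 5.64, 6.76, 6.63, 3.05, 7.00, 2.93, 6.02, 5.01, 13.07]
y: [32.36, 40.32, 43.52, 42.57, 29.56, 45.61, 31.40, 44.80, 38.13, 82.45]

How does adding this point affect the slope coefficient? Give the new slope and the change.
Adding the point moves β₁ from 3.6690 to 5.0211, i.e. it increases by 1.3521 (+36.9%).

The new point has HIGH LEVERAGE: x = 13.07 is far from the original mean x̄ = 46.50/9 ≈ 5.17 (original range [2.93, 7.00]).

Step 1: Update the sums with the new point (n goes from 9 to 10)
Σx  = 46.50 + 13.07 = 59.57
Σy  = 348.27 + 82.45 = 430.72
Σx² = 261.6636 + 13.07² = 261.6636 + 170.8249 = 432.4885
Σxy = 1877.9620 + 13.07×82.45 = 1877.9620 + 1077.6215 = 2955.5835

Step 2: Recompute the slope with b₁ = (nΣxy − ΣxΣy) / (nΣx² − (Σx)²)
Numerator   = 10×2955.5835 − 59.57×430.72 = 29555.8350 − 25657.9904 = 3897.8446
Denominator = 10×432.4885 − 59.57² = 4324.8850 − 3548.5849 = 776.3001
b₁(new) = 3897.8446 / 776.3001 = 5.0211

(Same formula on the original sums: (9×1877.9620 − 46.50×348.27) / (9×261.6636 − 46.50²) = 707.1030 / 192.7224 = 3.6690, matching the given fit.)

Step 3: Change in slope
Δβ₁ = 5.0211 − 3.6690 = +1.3521
Relative change = +1.3521 / 3.6690 × 100% = +36.9%
→ the slope increases when the point is added.

A high-leverage point only changes the slope if it is off the original line; here y = 82.45 is above the original trend, so the slope increases.
In practice: check such a point for data-entry or measurement error.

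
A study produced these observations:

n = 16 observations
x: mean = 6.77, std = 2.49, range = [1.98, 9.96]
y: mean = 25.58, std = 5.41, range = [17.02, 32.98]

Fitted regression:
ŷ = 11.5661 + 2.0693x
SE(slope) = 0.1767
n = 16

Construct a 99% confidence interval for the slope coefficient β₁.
The 99% CI for β₁ is (1.5433, 2.5953)

Confidence interval for the slope:

The 99% CI for β₁ is: β̂₁ ± t*(α/2, n-2) × SE(β̂₁)

Step 1: Find critical t-value
- Confidence level = 0.99
- Degrees of freedom = n - 2 = 16 - 2 = 14
- t*(α/2, 14) = 2.9768

Step 2: Calculate margin of error
Margin = 2.9768 × 0.1767 = 0.5260

Step 3: Construct interval
CI = 2.0693 ± 0.5260
CI = (1.5433, 2.5953)

Interpretation: intervals built this way capture the true β₁ in 99% of repeated samples; here the plausible range for the per-unit effect of x on y is 1.5433 to 2.5953.
Since 0 is outside the interval, a two-sided test at α = 0.01 would reject H₀: β₁ = 0.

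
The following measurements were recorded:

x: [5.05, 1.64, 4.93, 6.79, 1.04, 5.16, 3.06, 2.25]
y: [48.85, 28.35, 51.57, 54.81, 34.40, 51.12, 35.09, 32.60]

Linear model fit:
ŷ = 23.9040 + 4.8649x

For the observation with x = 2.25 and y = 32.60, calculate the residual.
Residual = -2.2500

The residual is the difference between the actual value and the predicted value:

Residual = y - ŷ

Step 1: Calculate predicted value
ŷ = 23.9040 + 4.8649 × 2.25
ŷ = 34.8500

Step 2: Calculate residual
Residual = 32.60 - 34.8500
Residual = -2.2500

Sign check: y < ŷ, so the point is below the line and the fit overestimates here.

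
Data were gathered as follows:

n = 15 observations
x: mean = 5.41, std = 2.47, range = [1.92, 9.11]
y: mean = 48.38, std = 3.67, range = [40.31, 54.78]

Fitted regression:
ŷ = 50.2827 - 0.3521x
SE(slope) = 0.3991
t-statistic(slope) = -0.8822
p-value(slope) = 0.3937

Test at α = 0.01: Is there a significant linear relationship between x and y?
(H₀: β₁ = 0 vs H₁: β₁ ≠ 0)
Since p-value = 0.3937 ≥ α = 0.01, fail to reject H₀ — the slope is not significantly different from 0.

Hypothesis test for the slope coefficient:

H₀: β₁ = 0 (no linear relationship)
H₁: β₁ ≠ 0 (linear relationship exists)

Test statistic: t = β̂₁ / SE(β̂₁) = -0.3521 / 0.3991 = -0.8822

With df = 13, the two-sided p-value for |t| = 0.8822 is 0.3937.

Decision rule: reject H₀ if p-value < α.
p-value = 0.3937 ≥ α = 0.01 → fail to reject H₀.

Conclusion: the linear association between x and y is not significant at the 1% level.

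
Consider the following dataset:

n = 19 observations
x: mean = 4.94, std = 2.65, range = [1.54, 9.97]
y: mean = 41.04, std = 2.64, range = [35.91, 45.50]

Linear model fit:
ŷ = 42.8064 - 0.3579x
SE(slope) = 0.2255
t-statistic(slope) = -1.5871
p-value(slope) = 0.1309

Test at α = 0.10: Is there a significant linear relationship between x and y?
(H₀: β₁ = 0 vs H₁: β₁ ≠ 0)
p-value = 0.1309 ≥ α = 0.10, so we fail to reject H₀. The relationship is not significant.

Hypothesis test for the slope coefficient:

H₀: β₁ = 0 (no linear relationship)
H₁: β₁ ≠ 0 (linear relationship exists)

Test statistic: t = β̂₁ / SE(β̂₁) = -0.3579 / 0.2255 = -1.5871

p = 0.1309: how often a slope estimate this far from 0 (in SE units) would arise by chance if β₁ were truly 0.

Decision rule: reject H₀ if p-value < α.
p-value = 0.1309 ≥ α = 0.10 → fail to reject H₀.

At α = 0.10 the data do not provide convincing evidence of a nonzero slope.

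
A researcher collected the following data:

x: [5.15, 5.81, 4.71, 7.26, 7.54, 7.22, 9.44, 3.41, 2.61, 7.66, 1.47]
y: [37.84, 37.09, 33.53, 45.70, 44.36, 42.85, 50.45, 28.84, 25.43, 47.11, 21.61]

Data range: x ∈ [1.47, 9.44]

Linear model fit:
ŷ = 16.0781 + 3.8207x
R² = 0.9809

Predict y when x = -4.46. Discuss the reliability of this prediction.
ŷ = -0.9622 (extrapolation — x = -4.46 lies outside [1.47, 9.44], so reliability is low).

Prediction calculation:
ŷ = 16.0781 + 3.8207 × (-4.46)
ŷ = -0.9622

Reliability:
- Data range: x ∈ [1.47, 9.44]
- Prediction point: x = -4.46 is 5.93 units below the observed range → this is EXTRAPOLATION, not interpolation

Why that matters here:
- The linear relationship may not hold outside the observed range
- There are no observations near this x to validate the fitted line there
- Real relationships often flatten, saturate, or turn nonlinear at extremes

A defensible statement: 'if the linear trend continued to x = -4.46, y would be about -0.9622' — the premise is untested.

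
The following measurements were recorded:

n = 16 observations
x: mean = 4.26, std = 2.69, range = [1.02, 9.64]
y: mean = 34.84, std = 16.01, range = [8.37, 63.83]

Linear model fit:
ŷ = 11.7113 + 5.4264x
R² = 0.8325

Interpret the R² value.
The model explains 83.25% of the variance in y (R² = 0.8325), leaving 16.75% unexplained; the fit is strong.

R² = 1 − SS_res/SS_tot compares the residual scatter to the total scatter of y about its mean.

Here R² = 0.8325:
- Explained: 83.25% of the variation in y
- Unexplained (residual): 100% − 83.25% = 16.75%
- Rule of thumb (below 0.3 weak; 0.3 to below 0.7 moderate; 0.7 and above strong) → strong

Calculation: R² = 1 − (SS_res / SS_tot), where SS_res is the sum of squared residuals and SS_tot the total sum of squares.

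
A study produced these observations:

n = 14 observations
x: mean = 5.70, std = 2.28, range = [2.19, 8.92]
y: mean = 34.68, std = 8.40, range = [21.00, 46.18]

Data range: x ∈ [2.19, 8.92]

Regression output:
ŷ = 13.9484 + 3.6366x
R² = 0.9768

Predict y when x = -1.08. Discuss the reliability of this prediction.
ŷ = 10.0209 (extrapolation — x = -1.08 lies outside [2.19, 8.92], so reliability is low).

Prediction calculation:
ŷ = 13.9484 + 3.6366 × (-1.08)
ŷ = 10.0209

Reliability:
- Data range: x ∈ [2.19, 8.92]
- Prediction point: x = -1.08 is 3.27 units below the observed range → this is EXTRAPOLATION, not interpolation

Why that matters here:
- R² describes fit only over the sampled x values; it says nothing about behaviour beyond them
- There are no observations near this x to validate the fitted line there
- The standard error of prediction grows with (x − x̄)², and x = -1.08 is far from x̄ = 5.70

A defensible statement: 'if the linear trend continued to x = -1.08, y would be about 10.0209' — the premise is untested.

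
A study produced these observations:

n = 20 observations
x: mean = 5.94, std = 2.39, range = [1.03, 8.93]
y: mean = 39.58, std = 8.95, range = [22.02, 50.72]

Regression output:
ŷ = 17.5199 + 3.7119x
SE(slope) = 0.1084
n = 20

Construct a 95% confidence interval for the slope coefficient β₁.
The 95% CI for β₁ is (3.4842, 3.9396)

Confidence interval for the slope:

The 95% CI for β₁ is: β̂₁ ± t*(α/2, n-2) × SE(β̂₁)

Step 1: Find critical t-value
- Confidence level = 0.95
- Degrees of freedom = n - 2 = 20 - 2 = 18
- t*(α/2, 18) = 2.1009

Step 2: Calculate margin of error
Margin = 2.1009 × 0.1084 = 0.2277

Step 3: Construct interval
CI = 3.7119 ± 0.2277
CI = (3.4842, 3.9396)

Interpretation: We are 95% confident that the true slope β₁ lies between 3.4842 and 3.9396.
The interval does not include 0, suggesting a significant linear relationship.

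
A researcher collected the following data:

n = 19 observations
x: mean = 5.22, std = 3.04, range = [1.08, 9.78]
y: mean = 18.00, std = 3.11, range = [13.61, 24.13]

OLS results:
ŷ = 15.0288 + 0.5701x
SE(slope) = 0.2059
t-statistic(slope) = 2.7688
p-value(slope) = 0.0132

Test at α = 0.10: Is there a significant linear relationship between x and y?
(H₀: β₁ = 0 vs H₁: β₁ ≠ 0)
p-value = 0.0132 < α = 0.10, so we reject H₀. The relationship is significant.

Hypothesis test for the slope coefficient:

H₀: β₁ = 0 (no linear relationship)
H₁: β₁ ≠ 0 (linear relationship exists)

Test statistic: t = β̂₁ / SE(β̂₁) = 0.5701 / 0.2059 = 2.7688

With df = 17, the two-sided p-value for |t| = 2.7688 is 0.0132.

Decision rule: reject H₀ if p-value < α.
p-value = 0.0132 < α = 0.10 → reject H₀.

There is sufficient evidence at the 10% significance level to conclude that a linear relationship exists between x and y.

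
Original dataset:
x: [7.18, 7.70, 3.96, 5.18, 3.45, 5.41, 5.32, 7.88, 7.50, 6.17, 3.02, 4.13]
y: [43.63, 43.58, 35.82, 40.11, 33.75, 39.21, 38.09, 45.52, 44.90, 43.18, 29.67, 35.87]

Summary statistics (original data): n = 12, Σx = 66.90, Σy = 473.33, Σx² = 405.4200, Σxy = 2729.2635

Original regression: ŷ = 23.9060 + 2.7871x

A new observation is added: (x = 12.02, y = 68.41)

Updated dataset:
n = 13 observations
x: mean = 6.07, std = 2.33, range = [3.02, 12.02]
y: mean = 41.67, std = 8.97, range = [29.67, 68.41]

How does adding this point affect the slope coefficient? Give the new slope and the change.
The slope changes from 2.7871 to 3.7117 (change of +0.9246, or +33.2%).

x = 12.02 lies well outside the original x-range [3.02, 7.88] (x̄ ≈ 5.58), so this observation has high leverage and can move the slope substantially.

Step 1: Update the sums with the new point (n goes from 12 to 13)
Σx  = 66.90 + 12.02 = 78.92
Σy  = 473.33 + 68.41 = 541.74
Σx² = 405.4200 + 12.02² = 405.4200 + 144.4804 = 549.9004
Σxy = 2729.2635 + 12.02×68.41 = 2729.2635 + 822.2882 = 3551.5517

Step 2: Recompute the slope with b₁ = (nΣxy − ΣxΣy) / (nΣx² − (Σx)²)
Numerator   = 13×3551.5517 − 78.92×541.74 = 46170.1721 − 42754.1208 = 3416.0513
Denominator = 13×549.9004 − 78.92² = 7148.7052 − 6228.3664 = 920.3388
b₁(new) = 3416.0513 / 920.3388 = 3.7117

(Same formula on the original sums: (12×2729.2635 − 66.90×473.33) / (12×405.4200 − 66.90²) = 1085.3850 / 389.4300 = 2.7871, matching the given fit.)

Step 3: Change in slope
Δβ₁ = 3.7117 − 2.7871 = +0.9246
Relative change = +0.9246 / 2.7871 × 100% = +33.2%
→ the slope increases when the point is added.

Because the point sits above the extension of the original line at a high-leverage x, it tilts the fit up.
In practice: check such a point for data-entry or measurement error; examine leverage (hᵢ) and Cook's distance rather than deleting it automatically.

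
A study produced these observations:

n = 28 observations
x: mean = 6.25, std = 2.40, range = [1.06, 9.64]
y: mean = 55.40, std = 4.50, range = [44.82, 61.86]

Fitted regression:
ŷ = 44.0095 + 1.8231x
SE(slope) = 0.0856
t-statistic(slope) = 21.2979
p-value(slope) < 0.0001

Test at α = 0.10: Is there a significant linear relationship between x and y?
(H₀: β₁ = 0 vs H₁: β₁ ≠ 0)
p-value < 0.0001 < α = 0.10, so we reject H₀. The relationship is significant.

Hypothesis test for the slope coefficient:

H₀: β₁ = 0 (no linear relationship)
H₁: β₁ ≠ 0 (linear relationship exists)

Test statistic: t = β̂₁ / SE(β̂₁) = 1.8231 / 0.0856 = 21.2979

p < 0.0001: how often a slope estimate this far from 0 (in SE units) would arise by chance if β₁ were truly 0.

Decision rule: reject H₀ if p-value < α.
p-value < 0.0001 < α = 0.10 → reject H₀.

Conclusion: the linear association between x and y is significant at the 10% level.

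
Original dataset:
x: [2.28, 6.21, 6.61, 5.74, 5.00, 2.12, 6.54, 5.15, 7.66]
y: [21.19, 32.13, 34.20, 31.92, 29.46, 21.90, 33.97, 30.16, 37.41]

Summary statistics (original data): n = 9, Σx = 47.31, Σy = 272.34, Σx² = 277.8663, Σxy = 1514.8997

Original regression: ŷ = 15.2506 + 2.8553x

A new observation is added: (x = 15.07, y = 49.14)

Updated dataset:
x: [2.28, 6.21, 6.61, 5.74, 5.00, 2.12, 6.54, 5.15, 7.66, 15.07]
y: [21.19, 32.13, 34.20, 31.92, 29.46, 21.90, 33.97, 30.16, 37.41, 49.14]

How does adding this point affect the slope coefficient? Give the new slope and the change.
New slope β₁ = 2.1585 versus 2.8553 before: a change of -0.6968 (-24.4%).

The new point has HIGH LEVERAGE: x = 15.07 is far from the original mean x̄ = 47.31/9 ≈ 5.26 (original range [2.12, 7.66]).

Step 1: Update the sums with the new point (n goes from 9 to 10)
Σx  = 47.31 + 15.07 = 62.38
Σy  = 272.34 + 49.14 = 321.48
Σx² = 277.8663 + 15.07² = 277.8663 + 227.1049 = 504.9712
Σxy = 1514.8997 + 15.07×49.14 = 1514.8997 + 740.5398 = 2255.4395

Step 2: Recompute the slope with b₁ = (nΣxy − ΣxΣy) / (nΣx² − (Σx)²)
Numerator   = 10×2255.4395 − 62.38×321.48 = 22554.3950 − 20053.9224 = 2500.4726
Denominator = 10×504.9712 − 62.38² = 5049.7120 − 3891.2644 = 1158.4476
b₁(new) = 2500.4726 / 1158.4476 = 2.1585

(Same formula on the original sums: (9×1514.8997 − 47.31×272.34) / (9×277.8663 − 47.31²) = 749.6919 / 262.5606 = 2.8553, matching the given fit.)

Step 3: Change in slope
Δβ₁ = 2.1585 − 2.8553 = -0.6968
Relative change = -0.6968 / 2.8553 × 100% = -24.4%
→ the slope decreases when the point is added.

A high-leverage point only changes the slope if it is off the original line; here y = 49.14 is below the original trend, so the slope decreases.
In practice: refit with and without it and report both if conclusions differ; check such a point for data-entry or measurement error.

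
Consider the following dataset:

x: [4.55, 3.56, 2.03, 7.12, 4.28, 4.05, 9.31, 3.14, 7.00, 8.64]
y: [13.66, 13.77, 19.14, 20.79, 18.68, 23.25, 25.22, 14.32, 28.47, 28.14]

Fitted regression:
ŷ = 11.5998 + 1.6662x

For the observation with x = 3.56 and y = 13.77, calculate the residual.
Residual = -3.7615

The residual is the difference between the actual value and the predicted value:

Residual = y - ŷ

Step 1: Calculate predicted value
ŷ = 11.5998 + 1.6662 × 3.56
ŷ = 17.5315

Step 2: Calculate residual
Residual = 13.77 - 17.5315
Residual = -3.7615

Interpretation: the model overestimates the actual value by 3.7615 at this point (negative residual → observation lies below the fitted line).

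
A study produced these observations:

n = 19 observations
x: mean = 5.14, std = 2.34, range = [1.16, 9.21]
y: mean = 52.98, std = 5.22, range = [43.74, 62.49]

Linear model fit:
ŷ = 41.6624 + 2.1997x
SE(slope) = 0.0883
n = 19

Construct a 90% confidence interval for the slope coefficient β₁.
The 90% CI for β₁ is (2.0461, 2.3533)

Confidence interval for the slope:

The 90% CI for β₁ is: β̂₁ ± t*(α/2, n-2) × SE(β̂₁)

Step 1: Find critical t-value
- Confidence level = 0.9
- Degrees of freedom = n - 2 = 19 - 2 = 17
- t*(α/2, 17) = 1.7396

Step 2: Calculate margin of error
Margin = 1.7396 × 0.0883 = 0.1536

Step 3: Construct interval
CI = 2.1997 ± 0.1536
CI = (2.0461, 2.3533)

Interpretation: intervals built this way capture the true β₁ in 90% of repeated samples; here the plausible range for the per-unit effect of x on y is 2.0461 to 2.3533.
The interval does not include 0, suggesting a significant linear relationship.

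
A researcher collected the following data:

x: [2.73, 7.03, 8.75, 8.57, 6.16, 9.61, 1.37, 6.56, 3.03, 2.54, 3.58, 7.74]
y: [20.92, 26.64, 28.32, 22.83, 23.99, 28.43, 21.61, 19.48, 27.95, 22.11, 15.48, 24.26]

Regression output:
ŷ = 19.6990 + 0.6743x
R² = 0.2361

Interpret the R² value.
The model explains 23.61% of the variance in y (R² = 0.2361), leaving 76.39% unexplained; the fit is weak.

R² (coefficient of determination) measures the proportion of variance in y explained by the regression model.

Here R² = 0.2361:
- Explained: 23.61% of the variation in y
- Unexplained (residual): 100% − 23.61% = 76.39%
- Rule of thumb (below 0.3 weak; 0.3 to below 0.7 moderate; 0.7 and above strong) → weak

Equivalently, for simple linear regression R² = r², so |r| = √0.2361 ≈ 0.4859.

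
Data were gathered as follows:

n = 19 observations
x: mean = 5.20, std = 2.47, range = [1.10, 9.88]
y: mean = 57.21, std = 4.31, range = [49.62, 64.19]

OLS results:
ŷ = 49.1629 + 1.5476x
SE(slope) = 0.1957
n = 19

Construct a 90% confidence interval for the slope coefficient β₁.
The 90% CI for β₁ is (1.2072, 1.8880)

Confidence interval for the slope:

The 90% CI for β₁ is: β̂₁ ± t*(α/2, n-2) × SE(β̂₁)

Step 1: Find critical t-value
- Confidence level = 0.9
- Degrees of freedom = n - 2 = 19 - 2 = 17
- t*(α/2, 17) = 1.7396

Step 2: Calculate margin of error
Margin = 1.7396 × 0.1957 = 0.3404

Step 3: Construct interval
CI = 1.5476 ± 0.3404
CI = (1.2072, 1.8880)

Interpretation: We are 90% confident that the true slope β₁ lies between 1.2072 and 1.8880.
Since 0 is outside the interval, a two-sided test at α = 0.10 would reject H₀: β₁ = 0.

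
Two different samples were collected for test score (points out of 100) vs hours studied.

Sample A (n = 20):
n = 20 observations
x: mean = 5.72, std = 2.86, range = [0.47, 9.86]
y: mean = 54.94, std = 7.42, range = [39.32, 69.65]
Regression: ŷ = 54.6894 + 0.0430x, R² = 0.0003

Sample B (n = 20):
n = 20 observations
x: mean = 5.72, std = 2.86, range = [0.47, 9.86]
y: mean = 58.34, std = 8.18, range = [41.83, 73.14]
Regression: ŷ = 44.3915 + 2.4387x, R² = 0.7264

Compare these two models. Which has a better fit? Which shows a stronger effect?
Model B has the better fit (R² = 0.7264 vs 0.0003). Model B shows the stronger effect (|β₁| = 2.4387 vs 0.0430).

Model Comparison:

Fit — compare R²:
- Model A: R² = 0.0003 → 0.03% of variance in test score explained
- Model B: R² = 0.7264 → 72.64% of variance in test score explained
- 0.7264 > 0.0003 → Model B has the better fit

Effect size (slope magnitude):
- Model A: β₁ = 0.0430 → predicted test score rises 0.0430 points per additional hour of study time
- Model B: β₁ = 2.4387 → predicted test score rises 2.4387 points per additional hour of study time
- |0.0430| < |2.4387| → Model B shows the stronger marginal effect

Note: The two samples could reflect different populations, time periods, or measurement quality.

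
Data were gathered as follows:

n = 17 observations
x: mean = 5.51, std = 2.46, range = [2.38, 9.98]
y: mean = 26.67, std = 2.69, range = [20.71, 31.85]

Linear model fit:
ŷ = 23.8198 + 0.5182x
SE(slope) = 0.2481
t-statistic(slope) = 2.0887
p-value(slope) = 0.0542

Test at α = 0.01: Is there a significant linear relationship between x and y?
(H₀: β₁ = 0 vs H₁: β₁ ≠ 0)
Since p-value = 0.0542 ≥ α = 0.01, fail to reject H₀ — the slope is not significantly different from 0.

Hypothesis test for the slope coefficient:

H₀: β₁ = 0 (no linear relationship)
H₁: β₁ ≠ 0 (linear relationship exists)

Test statistic: t = β̂₁ / SE(β̂₁) = 0.5182 / 0.2481 = 2.0887

With df = 15, the two-sided p-value for |t| = 2.0887 is 0.0542.

Decision rule: reject H₀ if p-value < α.
p-value = 0.0542 ≥ α = 0.01 → fail to reject H₀.

At α = 0.01 the data do not provide convincing evidence of a nonzero slope.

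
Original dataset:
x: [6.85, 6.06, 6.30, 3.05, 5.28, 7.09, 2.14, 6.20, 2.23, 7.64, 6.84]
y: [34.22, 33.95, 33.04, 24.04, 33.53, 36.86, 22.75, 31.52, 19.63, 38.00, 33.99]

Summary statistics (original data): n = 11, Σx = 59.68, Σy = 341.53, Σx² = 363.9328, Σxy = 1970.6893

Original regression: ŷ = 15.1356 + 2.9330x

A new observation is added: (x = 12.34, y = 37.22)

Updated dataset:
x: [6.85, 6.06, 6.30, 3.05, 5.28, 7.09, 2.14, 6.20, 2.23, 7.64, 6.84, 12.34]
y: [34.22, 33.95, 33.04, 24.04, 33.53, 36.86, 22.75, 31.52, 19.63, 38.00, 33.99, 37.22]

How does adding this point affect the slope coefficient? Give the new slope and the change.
The slope changes from 2.9330 to 1.8680 (change of -1.0650, or -36.3%).

x = 12.34 lies well outside the original x-range [2.14, 7.64] (x̄ ≈ 5.43), so this observation has high leverage and can move the slope substantially.

Step 1: Update the sums with the new point (n goes from 11 to 12)
Σx  = 59.68 + 12.34 = 72.02
Σy  = 341.53 + 37.22 = 378.75
Σx² = 363.9328 + 12.34² = 363.9328 + 152.2756 = 516.2084
Σxy = 1970.6893 + 12.34×37.22 = 1970.6893 + 459.2948 = 2429.9841

Step 2: Recompute the slope with b₁ = (nΣxy − ΣxΣy) / (nΣx² − (Σx)²)
Numerator   = 12×2429.9841 − 72.02×378.75 = 29159.8092 − 27277.5750 = 1882.2342
Denominator = 12×516.2084 − 72.02² = 6194.5008 − 5186.8804 = 1007.6204
b₁(new) = 1882.2342 / 1007.6204 = 1.8680

(Same formula on the original sums: (11×1970.6893 − 59.68×341.53) / (11×363.9328 − 59.68²) = 1295.0719 / 441.5584 = 2.9330, matching the given fit.)

Step 3: Change in slope
Δβ₁ = 1.8680 − 2.9330 = -1.0650
Relative change = -1.0650 / 2.9330 × 100% = -36.3%
→ the slope decreases when the point is added.

Because the point sits below the extension of the original line at a high-leverage x, it tilts the fit down.
In practice: check such a point for data-entry or measurement error; examine leverage (hᵢ) and Cook's distance rather than deleting it automatically.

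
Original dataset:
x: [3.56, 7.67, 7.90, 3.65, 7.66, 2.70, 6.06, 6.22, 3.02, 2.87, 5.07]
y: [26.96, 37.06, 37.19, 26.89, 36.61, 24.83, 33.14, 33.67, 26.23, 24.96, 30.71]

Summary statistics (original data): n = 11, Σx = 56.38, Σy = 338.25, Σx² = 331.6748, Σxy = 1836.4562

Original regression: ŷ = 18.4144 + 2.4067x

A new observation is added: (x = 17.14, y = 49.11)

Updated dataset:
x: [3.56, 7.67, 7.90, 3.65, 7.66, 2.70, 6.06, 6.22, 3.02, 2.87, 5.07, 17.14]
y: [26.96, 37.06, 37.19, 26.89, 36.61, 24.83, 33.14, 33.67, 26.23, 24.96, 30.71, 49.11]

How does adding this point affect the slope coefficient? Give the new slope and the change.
New slope β₁ = 1.7425 versus 2.4067 before: a change of -0.6642 (-27.6%).

x = 17.14 lies well outside the original x-range [2.70, 7.90] (x̄ ≈ 5.13), so this observation has high leverage and can move the slope substantially.

Step 1: Update the sums with the new point (n goes from 11 to 12)
Σx  = 56.38 + 17.14 = 73.52
Σy  = 338.25 + 49.11 = 387.36
Σx² = 331.6748 + 17.14² = 331.6748 + 293.7796 = 625.4544
Σxy = 1836.4562 + 17.14×49.11 = 1836.4562 + 841.7454 = 2678.2016

Step 2: Recompute the slope with b₁ = (nΣxy − ΣxΣy) / (nΣx² − (Σx)²)
Numerator   = 12×2678.2016 − 73.52×387.36 = 32138.4192 − 28478.7072 = 3659.7120
Denominator = 12×625.4544 − 73.52² = 7505.4528 − 5405.1904 = 2100.2624
b₁(new) = 3659.7120 / 2100.2624 = 1.7425

(Same formula on the original sums: (11×1836.4562 − 56.38×338.25) / (11×331.6748 − 56.38²) = 1130.4832 / 469.7184 = 2.4067, matching the given fit.)

Step 3: Change in slope
Δβ₁ = 1.7425 − 2.4067 = -0.6642
Relative change = -0.6642 / 2.4067 × 100% = -27.6%
→ the slope decreases when the point is added.

A high-leverage point only changes the slope if it is off the original line; here y = 49.11 is below the original trend, so the slope decreases.
In practice: examine leverage (hᵢ) and Cook's distance rather than deleting it automatically; refit with and without it and report both if conclusions differ.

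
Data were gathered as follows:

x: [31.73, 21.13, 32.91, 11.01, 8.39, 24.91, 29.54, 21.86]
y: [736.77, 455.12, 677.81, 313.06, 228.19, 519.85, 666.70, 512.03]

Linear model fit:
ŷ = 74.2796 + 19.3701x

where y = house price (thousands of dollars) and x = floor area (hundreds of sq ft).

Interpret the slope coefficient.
On average, house price is about 19.3701 thousand dollars higher for every extra hundred sq ft of floor area.

The slope β₁ = 19.3701 gives the rate at which the fitted house price changes with floor area.

Interpretation:
- Floor area up by 1 hundred sq ft → predicted house price increases by 19.3701 thousand dollars
- This is a linear approximation: the same per-unit change is assumed across the whole observed x range

(β₀ = 74.2796 is the fitted value at x = 0 and is not part of the slope interpretation.)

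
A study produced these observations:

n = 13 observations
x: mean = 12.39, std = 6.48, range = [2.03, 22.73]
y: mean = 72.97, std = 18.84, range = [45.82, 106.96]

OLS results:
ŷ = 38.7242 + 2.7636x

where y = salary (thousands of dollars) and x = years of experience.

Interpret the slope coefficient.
An increase of one year in experience is associated with a 2.7636 thousand dollars increase in predicted salary.

The slope β₁ = 2.7636 gives the rate at which the fitted salary changes with experience.

Interpretation:
- Experience up by 1 year → predicted salary increases by 2.7636 thousand dollars
- This is a linear approximation: the same per-unit change is assumed across the whole observed x range

The intercept β₀ = 38.7242 is the predicted salary when experience = 0; since the smallest observed x is 2.03, this is an extrapolation and mainly anchors the line.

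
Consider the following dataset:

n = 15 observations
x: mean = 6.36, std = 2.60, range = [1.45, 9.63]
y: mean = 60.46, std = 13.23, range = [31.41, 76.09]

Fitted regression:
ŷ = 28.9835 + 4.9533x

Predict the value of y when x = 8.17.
ŷ = 69.4520

x = 8.17 lies inside the observed range [1.45, 9.63], so the fitted equation applies directly:

ŷ = 28.9835 + 4.9533 × 8.17
ŷ = 28.9835 + 40.4685
ŷ = 69.4520

This is a point prediction; actual observations scatter around it by roughly the residual standard deviation.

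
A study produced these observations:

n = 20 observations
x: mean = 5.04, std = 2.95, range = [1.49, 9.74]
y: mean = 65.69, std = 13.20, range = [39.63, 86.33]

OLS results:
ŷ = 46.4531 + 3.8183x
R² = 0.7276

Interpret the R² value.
R² = 0.7276 means 72.76% of the variation in y is explained by the linear relationship with x. This indicates a strong fit.

R² = 1 − SS_res/SS_tot compares the residual scatter to the total scatter of y about its mean.

Here R² = 0.7276:
- Explained: 72.76% of the variation in y
- Unexplained (residual): 100% − 72.76% = 27.24%
- Rule of thumb (below 0.3 weak; 0.3 to below 0.7 moderate; 0.7 and above strong) → strong

Note: R² says nothing about causation, and a high R² does not by itself mean the linear form is appropriate — check the residuals.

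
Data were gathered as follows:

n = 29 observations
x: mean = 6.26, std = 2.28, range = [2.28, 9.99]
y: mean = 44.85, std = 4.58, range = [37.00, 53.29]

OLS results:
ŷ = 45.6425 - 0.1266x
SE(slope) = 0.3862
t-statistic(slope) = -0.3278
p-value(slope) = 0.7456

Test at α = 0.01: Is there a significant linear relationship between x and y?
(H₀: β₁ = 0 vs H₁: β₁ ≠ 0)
Since p-value = 0.7456 ≥ α = 0.01, fail to reject H₀ — the slope is not significantly different from 0.

Hypothesis test for the slope coefficient:

H₀: β₁ = 0 (no linear relationship)
H₁: β₁ ≠ 0 (linear relationship exists)

Test statistic: t = β̂₁ / SE(β̂₁) = -0.1266 / 0.3862 = -0.3278

p = 0.7456: how often a slope estimate this far from 0 (in SE units) would arise by chance if β₁ were truly 0.

Decision rule: reject H₀ if p-value < α.
p-value = 0.7456 ≥ α = 0.01 → fail to reject H₀.

At α = 0.01 the data do not provide convincing evidence of a nonzero slope.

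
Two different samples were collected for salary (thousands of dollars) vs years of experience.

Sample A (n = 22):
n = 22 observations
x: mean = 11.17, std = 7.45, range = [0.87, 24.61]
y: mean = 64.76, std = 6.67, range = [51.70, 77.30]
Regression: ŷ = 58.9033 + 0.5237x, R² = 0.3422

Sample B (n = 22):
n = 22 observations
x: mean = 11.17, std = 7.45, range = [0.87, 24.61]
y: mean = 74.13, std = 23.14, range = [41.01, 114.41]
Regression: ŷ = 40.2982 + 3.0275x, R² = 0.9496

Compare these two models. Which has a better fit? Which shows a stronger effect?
Model B has the better fit (R² = 0.9496 vs 0.3422). Model B shows the stronger effect (|β₁| = 3.0275 vs 0.5237).

Model Comparison:

Goodness of fit (R²):
- Model A: R² = 0.3422 → 34.22% of variance in salary explained
- Model B: R² = 0.9496 → 94.96% of variance in salary explained
- 0.9496 > 0.3422 → Model B has the better fit

Strength of effect — compare |β₁|:
- Model A: β₁ = 0.5237 → predicted salary rises 0.5237 thousand dollars per additional year of experience
- Model B: β₁ = 3.0275 → predicted salary rises 3.0275 thousand dollars per additional year of experience
- |0.5237| < |3.0275| → Model B shows the stronger marginal effect

Notes:
- A better fit (higher R²) doesn't necessarily mean a more important relationship.
- R² measures how tightly points cluster around the line; β₁ measures how steep the line is — they answer different questions.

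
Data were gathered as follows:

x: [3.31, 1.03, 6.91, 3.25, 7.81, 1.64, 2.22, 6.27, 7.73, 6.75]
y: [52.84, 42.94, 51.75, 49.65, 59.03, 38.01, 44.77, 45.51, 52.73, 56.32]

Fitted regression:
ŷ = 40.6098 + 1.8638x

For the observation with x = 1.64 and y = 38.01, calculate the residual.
Residual = -5.6564

The residual is the difference between the actual value and the predicted value:

Residual = y - ŷ

Step 1: Calculate predicted value
ŷ = 40.6098 + 1.8638 × 1.64
ŷ = 43.6664

Step 2: Calculate residual
Residual = 38.01 - 43.6664
Residual = -5.6564

The residual is negative, so the observed y = 38.01 sits below the regression line (the line overestimates it by 5.6564).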